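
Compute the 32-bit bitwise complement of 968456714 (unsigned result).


~0b111001101110010111101000001010 = 0b11000110010001101000010111110101 = 3326510581 (32-bit unsigned)

3326510581


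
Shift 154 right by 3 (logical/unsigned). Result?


0b10011010 >> 3 = 0b10011 = 19

19


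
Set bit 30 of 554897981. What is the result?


554897981 | (1 << 30) = 554897981 | 1073741824 = 1628639805

1628639805


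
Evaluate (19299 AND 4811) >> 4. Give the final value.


Step 1: 19299 & 4811 = 579
Step 2: 579 >> 4 = 36

36


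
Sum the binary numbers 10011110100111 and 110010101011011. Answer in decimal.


10011110100111 + 110010101011011 = 1000110100000010 = 36098

36098


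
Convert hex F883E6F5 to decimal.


F883E6F5 hex = 4169393909 decimal

4169393909


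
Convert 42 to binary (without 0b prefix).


42 = 101010 in binary

101010


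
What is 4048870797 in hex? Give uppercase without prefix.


4048870797 = F154DD8D hex

F154DD8D


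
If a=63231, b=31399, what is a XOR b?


63231 ^ 31399 = 35928

35928


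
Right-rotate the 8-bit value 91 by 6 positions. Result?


Rotate 0b1011011 right by 6 (8-bit) = 0b1101101 = 109

109


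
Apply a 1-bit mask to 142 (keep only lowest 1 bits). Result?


142 & 1 = 0

0


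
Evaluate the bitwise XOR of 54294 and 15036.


0b1101010000010110 ^ 0b11101010111100 = 0b1110111010101010 = 61098

61098


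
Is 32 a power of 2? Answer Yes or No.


0b100000. Only one bit set => Yes

Yes


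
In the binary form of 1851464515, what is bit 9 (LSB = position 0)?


0b1101110010110110001101101000011, position 9 = 1

1


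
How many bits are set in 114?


0b1110010 has 4 set bits

4


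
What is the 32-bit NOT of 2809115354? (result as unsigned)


~0b10100111011011111011001011011010 = 0b1011000100100000100110100100101 = 1485851941 (32-bit unsigned)

1485851941


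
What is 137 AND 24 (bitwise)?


0b10001001 & 0b11000 = 0b1000 = 8

8


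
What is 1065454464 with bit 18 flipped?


1065454464 ^ (1 << 18) = 1065454464 ^ 262144 = 1065716608

1065716608


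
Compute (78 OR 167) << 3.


Step 1: 78 | 167 = 239
Step 2: 239 << 3 = 1912

1912


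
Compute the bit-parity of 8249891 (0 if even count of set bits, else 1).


0b11111011110001000100011 has 13 ones => parity 1

1


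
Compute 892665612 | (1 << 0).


892665612 | (1 << 0) = 892665612 | 1 = 892665613

892665613


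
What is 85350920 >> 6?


0b101000101100101101000001000 >> 6 = 0b101000101100101101000 = 1333608

1333608


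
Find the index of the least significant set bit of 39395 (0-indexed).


0b1001100111100011. Lowest set bit at position 0

0


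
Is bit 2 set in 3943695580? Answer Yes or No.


0b11101011000100000000010011011100, bit 2 = 1. Yes

Yes


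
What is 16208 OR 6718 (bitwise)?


0b11111101010000 | 0b1101000111110 = 0b11111101111110 = 16254

16254


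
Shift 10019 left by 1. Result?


0b10011100100011 << 1 = 0b100111001000110 = 20038

20038


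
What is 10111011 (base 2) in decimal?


10111011 in decimal = 187

187


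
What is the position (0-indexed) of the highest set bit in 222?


0b11011110. Highest set bit at position 7

7


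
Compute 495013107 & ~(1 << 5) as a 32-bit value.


495013107 & ~(1 << 5) = 495013075

495013075


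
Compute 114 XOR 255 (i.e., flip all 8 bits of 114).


114 ^ 255 = 141

141


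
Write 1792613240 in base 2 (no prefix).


1792613240 = 1101010110110010001101101111000 in binary

1101010110110010001101101111000


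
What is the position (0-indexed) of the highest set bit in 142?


0b10001110. Highest set bit at position 7

7


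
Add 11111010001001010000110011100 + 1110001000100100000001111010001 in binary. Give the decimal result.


11111010001001010000110011100 + 1110001000100100000001111010001 = 10010000010101101010010101101101 = 2421597549

2421597549


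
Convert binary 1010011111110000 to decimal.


1010011111110000 in decimal = 42992

42992


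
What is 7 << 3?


0b111 << 3 = 0b111000 = 56

56


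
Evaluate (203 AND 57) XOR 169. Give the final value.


Step 1: 203 & 57 = 9
Step 2: 9 ^ 169 = 160

160


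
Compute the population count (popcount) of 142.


0b10001110 has 4 set bits

4


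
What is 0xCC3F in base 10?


CC3F hex = 52287 decimal

52287


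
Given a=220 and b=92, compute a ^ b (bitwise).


220 ^ 92 = 128

128


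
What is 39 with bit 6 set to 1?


39 | (1 << 6) = 39 | 64 = 103

103


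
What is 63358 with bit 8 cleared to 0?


63358 & ~(1 << 8) = 63102

63102


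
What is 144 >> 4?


0b10010000 >> 4 = 0b1001 = 9

9


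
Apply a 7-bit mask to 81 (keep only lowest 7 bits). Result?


81 & 127 = 81

81


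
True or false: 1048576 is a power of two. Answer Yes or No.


0b100000000000000000000. Only one bit set => Yes

Yes


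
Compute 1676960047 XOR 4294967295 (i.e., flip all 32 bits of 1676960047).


1676960047 ^ 4294967295 = 2618007248

2618007248


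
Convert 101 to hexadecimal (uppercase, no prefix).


101 = 65 hex

65


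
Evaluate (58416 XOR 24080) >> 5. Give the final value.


Step 1: 58416 ^ 24080 = 47648
Step 2: 47648 >> 5 = 1489

1489


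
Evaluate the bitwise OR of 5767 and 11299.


0b1011010000111 | 0b10110000100011 = 0b11111010100111 = 16039

16039


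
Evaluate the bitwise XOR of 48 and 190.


0b110000 ^ 0b10111110 = 0b10001110 = 142

142


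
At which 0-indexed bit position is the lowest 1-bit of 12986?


0b11001010111010. Lowest set bit at position 1

1


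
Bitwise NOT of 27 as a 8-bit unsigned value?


~0b11011 = 0b11100100 = 228 (8-bit unsigned)

228


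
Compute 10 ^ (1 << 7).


10 ^ (1 << 7) = 10 ^ 128 = 138

138


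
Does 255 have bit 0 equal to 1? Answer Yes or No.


0b11111111, bit 0 = 1. Yes

Yes


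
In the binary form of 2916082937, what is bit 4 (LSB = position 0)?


0b10101101110011111110010011111001, position 4 = 1

1


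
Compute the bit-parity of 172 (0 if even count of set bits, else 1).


0b10101100 has 4 ones => parity 0

0


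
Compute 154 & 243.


0b10011010 & 0b11110011 = 0b10010010 = 146

146


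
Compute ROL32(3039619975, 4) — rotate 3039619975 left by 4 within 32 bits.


Rotate 0b10110101001011001110101110000111 left by 4 (32-bit) = 0b1010010110011101011100001111011 = 1389279355

1389279355


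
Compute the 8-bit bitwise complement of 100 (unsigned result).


~0b1100100 = 0b10011011 = 155 (8-bit unsigned)

155


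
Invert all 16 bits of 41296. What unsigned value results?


41296 ^ 65535 = 24239

24239


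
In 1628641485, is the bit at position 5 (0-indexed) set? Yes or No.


0b1100001000100110001100011001101, bit 5 = 0. No

No


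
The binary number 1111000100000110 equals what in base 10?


1111000100000110 in decimal = 61702

61702


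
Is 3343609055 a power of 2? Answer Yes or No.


0b11000111010010110110110011011111. Multiple bits set => No

No


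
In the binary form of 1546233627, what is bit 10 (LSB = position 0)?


0b1011100001010011010011100011011, position 10 = 1

1


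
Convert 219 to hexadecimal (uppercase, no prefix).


219 = DB hex

DB


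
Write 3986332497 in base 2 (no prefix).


3986332497 = 11101101100110101001101101010001 in binary

11101101100110101001101101010001


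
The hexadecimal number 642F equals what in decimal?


642F hex = 25647 decimal

25647


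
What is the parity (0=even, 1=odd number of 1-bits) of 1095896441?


0b1000001010100100000110101111001 has 13 ones => parity 1

1


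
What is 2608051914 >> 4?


0b10011011011100111011011011001010 >> 4 = 0b1001101101110011101101101100 = 163003244

163003244


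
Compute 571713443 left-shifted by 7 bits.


0b100010000100111010011110100011 << 7 = 0b1000100001001110100111101000110000000 = 73179320704

73179320704


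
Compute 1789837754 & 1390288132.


0b1101010101011101100000110111010 & 0b1010010110111100001110100000100 = 0b1000010100011100000000100000000 = 1116602624

1116602624


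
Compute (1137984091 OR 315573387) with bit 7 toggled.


Step 1: 1137984091 | 315573387 = 1407141595
Step 2: 1407141595 ^ (1 << 7) = 1407141595 ^ 128 = 1407141467

1407141467


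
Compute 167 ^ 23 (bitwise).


0b10100111 ^ 0b10111 = 0b10110000 = 176

176


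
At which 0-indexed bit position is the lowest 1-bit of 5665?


0b1011000100001. Lowest set bit at position 0

0


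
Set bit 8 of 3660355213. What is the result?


3660355213 | (1 << 8) = 3660355213 | 256 = 3660355469

3660355469


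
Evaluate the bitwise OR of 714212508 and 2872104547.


0b101010100100100000010010011100 | 0b10101011001100001101011001100011 = 0b10101011101100101101011011111111 = 2880624383

2880624383


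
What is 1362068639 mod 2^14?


1362068639 & 16383 = 1183

1183


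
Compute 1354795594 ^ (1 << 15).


1354795594 ^ (1 << 15) = 1354795594 ^ 32768 = 1354762826

1354762826


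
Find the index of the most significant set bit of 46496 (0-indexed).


0b1011010110100000. Highest set bit at position 15

15


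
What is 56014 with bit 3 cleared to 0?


56014 & ~(1 << 3) = 56006

56006


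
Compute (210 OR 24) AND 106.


Step 1: 210 | 24 = 218
Step 2: 218 & 106 = 74

74


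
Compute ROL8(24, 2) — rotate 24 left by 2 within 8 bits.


Rotate 0b11000 left by 2 (8-bit) = 0b1100000 = 96

96


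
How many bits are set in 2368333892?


0b10001101001010011110100001000100 has 13 set bits

13


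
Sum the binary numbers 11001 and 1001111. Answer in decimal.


11001 + 1001111 = 1101000 = 104

104


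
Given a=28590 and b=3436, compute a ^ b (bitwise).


28590 ^ 3436 = 25282

25282


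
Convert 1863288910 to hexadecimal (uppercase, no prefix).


1863288910 = 6F0F884E hex

6F0F884E


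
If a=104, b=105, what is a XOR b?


104 ^ 105 = 1

1


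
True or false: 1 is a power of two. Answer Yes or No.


0b1. Only one bit set => Yes

Yes


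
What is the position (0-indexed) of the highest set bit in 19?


0b10011. Highest set bit at position 4

4


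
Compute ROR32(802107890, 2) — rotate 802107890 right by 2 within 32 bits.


Rotate 0b101111110011110011000111110010 right by 2 (32-bit) = 0b10001011111100111100110001111100 = 2348010620

2348010620


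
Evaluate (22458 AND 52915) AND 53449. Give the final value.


Step 1: 22458 & 52915 = 18098
Step 2: 18098 & 53449 = 16512

16512


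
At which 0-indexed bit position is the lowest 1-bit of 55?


0b110111. Lowest set bit at position 0

0


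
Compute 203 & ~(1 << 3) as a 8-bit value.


203 & ~(1 << 3) = 195

195


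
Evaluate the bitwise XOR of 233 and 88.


0b11101001 ^ 0b1011000 = 0b10110001 = 177

177


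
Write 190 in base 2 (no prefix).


190 = 10111110 in binary

10111110


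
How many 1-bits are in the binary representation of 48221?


0b1011110001011101 has 10 set bits

10


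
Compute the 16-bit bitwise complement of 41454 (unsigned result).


~0b1010000111101110 = 0b101111000010001 = 24081 (16-bit unsigned)

24081


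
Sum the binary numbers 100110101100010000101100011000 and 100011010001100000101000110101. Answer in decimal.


100110101100010000101100011000 + 100011010001100000101000110101 = 1001001111101110001010101001101 = 1240929613

1240929613


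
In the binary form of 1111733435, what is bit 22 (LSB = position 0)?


0b1000010010000111011010010111011, position 22 = 1

1


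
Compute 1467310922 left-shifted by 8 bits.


0b1010111011101010110001101001010 << 8 = 0b101011101110101011000110100101000000000 = 375631596032

375631596032


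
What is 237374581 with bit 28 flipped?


237374581 ^ (1 << 28) = 237374581 ^ 268435456 = 505810037

505810037


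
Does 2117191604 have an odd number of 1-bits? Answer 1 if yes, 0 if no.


0b1111110001100011100011110110100 has 18 ones => parity 0

0


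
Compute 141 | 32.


0b10001101 | 0b100000 = 0b10101101 = 173

173


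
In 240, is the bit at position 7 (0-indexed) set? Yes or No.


0b11110000, bit 7 = 1. Yes

Yes


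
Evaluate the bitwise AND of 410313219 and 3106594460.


0b11000011101001110001000000011 & 0b10111001001010101101111010011100 = 0b11000001000001100001000000000 = 404800000

404800000


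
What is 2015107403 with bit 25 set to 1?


2015107403 | (1 << 25) = 2015107403 | 33554432 = 2048661835

2048661835


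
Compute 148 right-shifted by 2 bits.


0b10010100 >> 2 = 0b100101 = 37

37


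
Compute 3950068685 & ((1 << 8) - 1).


3950068685 & 255 = 205

205


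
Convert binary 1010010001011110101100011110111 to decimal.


1010010001011110101100011110111 in decimal = 1378834679

1378834679


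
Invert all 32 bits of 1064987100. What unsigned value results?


1064987100 ^ 4294967295 = 3229980195

3229980195


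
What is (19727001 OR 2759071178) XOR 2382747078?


Step 1: 19727001 | 2759071178 = 2776438747
Step 2: 2776438747 ^ 2382747078 = 729334301

729334301


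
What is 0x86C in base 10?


86C hex = 2156 decimal

2156


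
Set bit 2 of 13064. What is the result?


13064 | (1 << 2) = 13064 | 4 = 13068

13068


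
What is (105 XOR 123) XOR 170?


Step 1: 105 ^ 123 = 18
Step 2: 18 ^ 170 = 184

184


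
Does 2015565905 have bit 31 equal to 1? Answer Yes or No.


0b1111000001000110001100001010001, bit 31 = 0. No

No


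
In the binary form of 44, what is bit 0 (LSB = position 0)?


0b101100, position 0 = 0

0


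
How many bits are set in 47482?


0b1011100101111010 has 10 set bits

10


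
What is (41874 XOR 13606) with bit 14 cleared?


Step 1: 41874 ^ 13606 = 38580
Step 2: 38580 & ~(1 << 14) = 38580

38580


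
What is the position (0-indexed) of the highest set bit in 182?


0b10110110. Highest set bit at position 7

7


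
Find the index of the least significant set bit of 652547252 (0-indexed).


0b100110111001010001010010110100. Lowest set bit at position 2

2


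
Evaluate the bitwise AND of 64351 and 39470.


0b1111101101011111 & 0b1001101000101110 = 0b1001101000001110 = 39438

39438


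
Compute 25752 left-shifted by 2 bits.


0b110010010011000 << 2 = 0b11001001001100000 = 103008

103008


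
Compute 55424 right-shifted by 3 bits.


0b1101100010000000 >> 3 = 0b1101100010000 = 6928

6928


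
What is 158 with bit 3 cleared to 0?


158 & ~(1 << 3) = 150

150


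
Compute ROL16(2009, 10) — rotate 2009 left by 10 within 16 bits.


Rotate 0b11111011001 left by 10 (16-bit) = 0b110010000011111 = 25631

25631


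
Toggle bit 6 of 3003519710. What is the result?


3003519710 ^ (1 << 6) = 3003519710 ^ 64 = 3003519646

3003519646


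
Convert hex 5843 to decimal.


5843 hex = 22595 decimal

22595


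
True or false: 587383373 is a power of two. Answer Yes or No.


0b100011000000101100001001001101. Multiple bits set => No

No


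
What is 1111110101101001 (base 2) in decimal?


1111110101101001 in decimal = 64873

64873


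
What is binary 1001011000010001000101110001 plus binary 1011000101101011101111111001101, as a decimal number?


1001011000010001000101110001 + 1011000101101011101111111001101 = 1100010000101101111000100111110 = 1645670718

1645670718


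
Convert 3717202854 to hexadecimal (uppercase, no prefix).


3717202854 = DD9003A6 hex

DD9003A6


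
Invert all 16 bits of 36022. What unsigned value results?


36022 ^ 65535 = 29513

29513


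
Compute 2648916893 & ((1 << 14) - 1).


2648916893 & 16383 = 925

925


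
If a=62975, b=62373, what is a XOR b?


62975 ^ 62373 = 1626

1626


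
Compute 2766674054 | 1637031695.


0b10100100111010000001100010000110 | 0b1100001100100110001111100001111 = 0b11100101111110110001111110001111 = 3858440079

3858440079


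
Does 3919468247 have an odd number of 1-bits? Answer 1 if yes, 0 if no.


0b11101001100111100101011011010111 has 20 ones => parity 0

0


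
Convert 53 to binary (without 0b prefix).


53 = 110101 in binary

110101


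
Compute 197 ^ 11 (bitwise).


0b11000101 ^ 0b1011 = 0b11001110 = 206

206


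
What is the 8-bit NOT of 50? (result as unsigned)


~0b110010 = 0b11001101 = 205 (8-bit unsigned)

205


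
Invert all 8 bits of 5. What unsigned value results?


5 ^ 255 = 250

250


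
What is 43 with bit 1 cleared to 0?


43 & ~(1 << 1) = 41

41


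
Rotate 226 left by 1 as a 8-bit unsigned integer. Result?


Rotate 0b11100010 left by 1 (8-bit) = 0b11000101 = 197

197


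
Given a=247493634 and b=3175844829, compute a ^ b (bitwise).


247493634 ^ 3175844829 = 3012296671

3012296671


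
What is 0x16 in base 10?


16 hex = 22 decimal

22


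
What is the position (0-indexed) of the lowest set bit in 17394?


0b100001111110010. Lowest set bit at position 1

1


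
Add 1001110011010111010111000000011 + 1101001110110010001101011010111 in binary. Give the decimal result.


1001110011010111010111000000011 + 1101001110110010001101011010111 = 10111000010001001100100011011010 = 3091515610

3091515610


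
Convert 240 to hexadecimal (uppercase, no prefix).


240 = F0 hex

F0


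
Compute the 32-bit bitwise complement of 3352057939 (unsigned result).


~0b11000111110011000101100001010011 = 0b111000001100111010011110101100 = 942909356 (32-bit unsigned)

942909356


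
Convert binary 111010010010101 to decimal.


111010010010101 in decimal = 29845

29845


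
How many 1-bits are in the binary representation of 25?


0b11001 has 3 set bits

3


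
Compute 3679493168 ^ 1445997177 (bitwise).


0b11011011010100001001110000110000 ^ 0b1010110001100000010101001111001 = 0b10001101011000001011011001001001 = 2371925577

2371925577


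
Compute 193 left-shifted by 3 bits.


0b11000001 << 3 = 0b11000001000 = 1544

1544


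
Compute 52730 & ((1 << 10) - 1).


52730 & 1023 = 506

506


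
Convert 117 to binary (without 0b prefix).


117 = 1110101 in binary

1110101


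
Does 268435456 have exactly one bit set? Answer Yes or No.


0b10000000000000000000000000000. Only one bit set => Yes

Yes


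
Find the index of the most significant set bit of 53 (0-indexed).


0b110101. Highest set bit at position 5

5


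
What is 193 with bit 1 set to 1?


193 | (1 << 1) = 193 | 2 = 195

195


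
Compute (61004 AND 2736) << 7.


Step 1: 61004 & 2736 = 2560
Step 2: 2560 << 7 = 327680

327680


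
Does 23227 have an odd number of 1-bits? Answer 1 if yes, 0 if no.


0b101101010111011 has 10 ones => parity 0

0


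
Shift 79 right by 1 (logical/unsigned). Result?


0b1001111 >> 1 = 0b100111 = 39

39


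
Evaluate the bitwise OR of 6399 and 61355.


0b1100011111111 | 0b1110111110101011 = 0b1111111111111111 = 65535

65535


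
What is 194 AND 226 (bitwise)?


0b11000010 & 0b11100010 = 0b11000010 = 194

194


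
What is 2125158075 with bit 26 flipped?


2125158075 ^ (1 << 26) = 2125158075 ^ 67108864 = 2058049211

2058049211


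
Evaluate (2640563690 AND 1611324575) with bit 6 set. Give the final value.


Step 1: 2640563690 & 1611324575 = 183434
Step 2: 183434 | (1 << 6) = 183434 | 64 = 183498

183498


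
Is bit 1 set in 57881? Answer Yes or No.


0b1110001000011001, bit 1 = 0. No

No


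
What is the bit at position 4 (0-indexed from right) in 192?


0b11000000, position 4 = 0

0


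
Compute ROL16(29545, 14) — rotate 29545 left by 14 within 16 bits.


Rotate 0b111001101101001 left by 14 (16-bit) = 0b101110011011010 = 23770

23770


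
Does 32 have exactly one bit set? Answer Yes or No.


0b100000. Only one bit set => Yes

Yes


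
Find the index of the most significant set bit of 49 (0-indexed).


0b110001. Highest set bit at position 5

5


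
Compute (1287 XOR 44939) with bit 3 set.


Step 1: 1287 ^ 44939 = 43660
Step 2: 43660 | (1 << 3) = 43660 | 8 = 43660

43660


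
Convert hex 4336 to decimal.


4336 hex = 17206 decimal

17206


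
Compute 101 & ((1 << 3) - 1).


101 & 7 = 5

5


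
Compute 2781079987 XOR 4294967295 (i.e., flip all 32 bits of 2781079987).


2781079987 ^ 4294967295 = 1513887308

1513887308


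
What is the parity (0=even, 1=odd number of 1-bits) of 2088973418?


0b1111100100000110011010001101010 has 15 ones => parity 1

1


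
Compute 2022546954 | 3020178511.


0b1111000100011011001111000001010 | 0b10110100000001000100010001001111 = 0b11111100100011011101111001001111 = 4237155919

4237155919


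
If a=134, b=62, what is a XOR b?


134 ^ 62 = 184

184


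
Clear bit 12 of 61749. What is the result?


61749 & ~(1 << 12) = 57653

57653


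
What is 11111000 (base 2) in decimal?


11111000 in decimal = 248

248


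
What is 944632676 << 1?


0b111000010011011111001101100100 << 1 = 0b1110000100110111110011011001000 = 1889265352

1889265352


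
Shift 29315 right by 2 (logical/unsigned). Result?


0b111001010000011 >> 2 = 0b1110010100000 = 7328

7328


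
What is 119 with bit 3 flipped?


119 ^ (1 << 3) = 119 ^ 8 = 127

127


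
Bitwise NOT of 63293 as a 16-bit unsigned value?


~0b1111011100111101 = 0b100011000010 = 2242 (16-bit unsigned)

2242


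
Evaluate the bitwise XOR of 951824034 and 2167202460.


0b111000101110111010111010100010 ^ 0b10000001001011001110001010011100 = 0b10111001100101110100110000111110 = 3113700414

3113700414


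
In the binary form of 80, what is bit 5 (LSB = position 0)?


0b1010000, position 5 = 0

0


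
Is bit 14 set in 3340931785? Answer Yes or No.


0b11000111001000101001001011001001, bit 14 = 0. No

No


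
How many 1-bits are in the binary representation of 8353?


0b10000010100001 has 4 set bits

4


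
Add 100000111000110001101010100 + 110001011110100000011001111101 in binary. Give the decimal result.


100000111000110001101010100 + 110001011110100000011001111101 = 110101100101100110100111010001 = 899049937

899049937


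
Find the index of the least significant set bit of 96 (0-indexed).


0b1100000. Lowest set bit at position 5

5


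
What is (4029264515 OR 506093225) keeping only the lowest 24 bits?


Step 1: 4029264515 | 506093225 = 4264296107
Step 2: 4264296107 & 16777215 = 2883243

2883243


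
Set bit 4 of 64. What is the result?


64 | (1 << 4) = 64 | 16 = 80

80


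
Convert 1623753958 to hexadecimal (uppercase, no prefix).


1623753958 = 60C884E6 hex

60C884E6


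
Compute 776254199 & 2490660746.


0b101110010001001011001011110111 & 0b10010100011101000111011110001010 = 0b100010001000011001010000010 = 71578242

71578242


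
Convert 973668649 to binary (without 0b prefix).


973668649 = 111010000010010000000100101001 in binary

111010000010010000000100101001


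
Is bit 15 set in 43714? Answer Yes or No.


0b1010101011000010, bit 15 = 1. Yes

Yes


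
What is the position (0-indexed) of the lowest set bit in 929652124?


0b110111011010010101110110011100. Lowest set bit at position 2

2


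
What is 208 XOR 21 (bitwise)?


0b11010000 ^ 0b10101 = 0b11000101 = 197

197


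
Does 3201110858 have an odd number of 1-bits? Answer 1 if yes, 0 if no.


0b10111110110011010001001101001010 has 17 ones => parity 1

1


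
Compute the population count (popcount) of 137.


0b10001001 has 3 set bits

3


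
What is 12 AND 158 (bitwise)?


0b1100 & 0b10011110 = 0b1100 = 12

12


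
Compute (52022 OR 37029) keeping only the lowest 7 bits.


Step 1: 52022 | 37029 = 56247
Step 2: 56247 & 127 = 55

55


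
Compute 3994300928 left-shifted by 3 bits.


0b11101110000101000011001000000000 << 3 = 0b11101110000101000011001000000000000 = 31954407424

31954407424


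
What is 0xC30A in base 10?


C30A hex = 49930 decimal

49930


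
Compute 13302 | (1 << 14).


13302 | (1 << 14) = 13302 | 16384 = 29686

29686


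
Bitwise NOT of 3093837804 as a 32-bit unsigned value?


~0b10111000011010000011011111101100 = 0b1000111100101111100100000010011 = 1201129491 (32-bit unsigned)

1201129491


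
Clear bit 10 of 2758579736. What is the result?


2758579736 & ~(1 << 10) = 2758578712

2758578712


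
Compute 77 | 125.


0b1001101 | 0b1111101 = 0b1111101 = 125

125


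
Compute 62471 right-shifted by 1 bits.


0b1111010000000111 >> 1 = 0b111101000000011 = 31235

31235


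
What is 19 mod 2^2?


19 & 3 = 3

3


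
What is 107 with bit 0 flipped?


107 ^ (1 << 0) = 107 ^ 1 = 106

106


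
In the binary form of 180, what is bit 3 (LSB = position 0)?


0b10110100, position 3 = 0

0


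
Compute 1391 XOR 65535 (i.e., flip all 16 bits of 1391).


1391 ^ 65535 = 64144

64144


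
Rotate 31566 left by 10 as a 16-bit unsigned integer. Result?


Rotate 0b111101101001110 left by 10 (16-bit) = 0b11100111101101 = 14829

14829


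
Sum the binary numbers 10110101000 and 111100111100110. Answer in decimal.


10110101000 + 111100111100110 = 111111110001110 = 32654

32654


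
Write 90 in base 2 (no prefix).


90 = 1011010 in binary

1011010


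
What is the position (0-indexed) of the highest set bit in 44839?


0b1010111100100111. Highest set bit at position 15

15


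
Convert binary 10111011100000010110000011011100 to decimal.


10111011100000010110000011011100 in decimal = 3145818332

3145818332


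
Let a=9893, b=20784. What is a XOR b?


9893 ^ 20784 = 30613

30613


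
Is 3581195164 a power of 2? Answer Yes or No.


0b11010101011101001011001110011100. Multiple bits set => No

No


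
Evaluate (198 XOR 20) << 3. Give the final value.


Step 1: 198 ^ 20 = 210
Step 2: 210 << 3 = 1680

1680


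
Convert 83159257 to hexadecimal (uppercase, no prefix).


83159257 = 4F4E8D9 hex

4F4E8D9


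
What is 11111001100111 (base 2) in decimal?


11111001100111 in decimal = 15975

15975


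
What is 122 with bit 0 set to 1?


122 | (1 << 0) = 122 | 1 = 123

123


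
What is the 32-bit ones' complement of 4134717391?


4134717391 ^ 4294967295 = 160249904

160249904


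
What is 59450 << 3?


0b1110100000111010 << 3 = 0b1110100000111010000 = 475600

475600


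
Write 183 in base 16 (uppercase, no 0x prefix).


183 = B7 hex

B7


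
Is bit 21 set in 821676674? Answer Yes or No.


0b110000111110011100101010000010, bit 21 = 1. Yes

Yes


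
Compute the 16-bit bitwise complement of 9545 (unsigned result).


~0b10010101001001 = 0b1101101010110110 = 55990 (16-bit unsigned)

55990


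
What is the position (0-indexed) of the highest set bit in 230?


0b11100110. Highest set bit at position 7

7


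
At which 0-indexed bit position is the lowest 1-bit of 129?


0b10000001. Lowest set bit at position 0

0


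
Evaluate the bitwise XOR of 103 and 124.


0b1100111 ^ 0b1111100 = 0b11011 = 27

27


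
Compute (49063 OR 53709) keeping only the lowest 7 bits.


Step 1: 49063 | 53709 = 65519
Step 2: 65519 & 127 = 111

111


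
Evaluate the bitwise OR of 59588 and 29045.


0b1110100011000100 | 0b111000101110101 = 0b1111100111110101 = 63989

63989


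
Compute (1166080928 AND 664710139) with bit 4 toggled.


Step 1: 1166080928 & 664710139 = 92318624
Step 2: 92318624 ^ (1 << 4) = 92318624 ^ 16 = 92318640

92318640


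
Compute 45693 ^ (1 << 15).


45693 ^ (1 << 15) = 45693 ^ 32768 = 12925

12925


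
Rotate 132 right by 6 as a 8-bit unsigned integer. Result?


Rotate 0b10000100 right by 6 (8-bit) = 0b10010 = 18

18


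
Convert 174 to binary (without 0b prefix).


174 = 10101110 in binary

10101110


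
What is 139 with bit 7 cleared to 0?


139 & ~(1 << 7) = 11

11


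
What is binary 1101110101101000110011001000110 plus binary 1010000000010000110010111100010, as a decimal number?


1101110101101000110011001000110 + 1010000000010000110010111100010 = 10111110101111001100110000101000 = 3200044072

3200044072


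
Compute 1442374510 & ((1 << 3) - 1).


1442374510 & 7 = 6

6


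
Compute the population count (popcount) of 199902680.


0b1011111010100100010111011000 has 15 set bits

15


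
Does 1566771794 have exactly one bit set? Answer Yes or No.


0b1011101011000110000101001010010. Multiple bits set => No

No


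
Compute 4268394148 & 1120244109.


0b11111110011010101000011010100100 & 0b1000010110001011001000110001101 = 0b1000010010000001000000010000100 = 1111523460

1111523460


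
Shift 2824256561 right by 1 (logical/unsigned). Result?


0b10101000010101101011110000110001 >> 1 = 0b1010100001010110101111000011000 = 1412128280

1412128280


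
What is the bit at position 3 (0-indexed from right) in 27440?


0b110101100110000, position 3 = 0

0


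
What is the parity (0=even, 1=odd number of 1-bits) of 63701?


0b1111100011010101 has 10 ones => parity 0

0


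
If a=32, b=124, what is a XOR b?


32 ^ 124 = 92

92


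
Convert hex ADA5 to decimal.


ADA5 hex = 44453 decimal

44453


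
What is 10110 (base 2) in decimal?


10110 in decimal = 22

22


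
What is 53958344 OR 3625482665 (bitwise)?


0b11001101110101011011001000 | 0b11011000000110000111100110101001 = 0b11011011001111110111111111101001 = 3678371817

3678371817


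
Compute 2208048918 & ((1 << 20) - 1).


2208048918 & 1048575 = 796438

796438


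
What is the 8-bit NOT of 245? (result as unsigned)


~0b11110101 = 0b1010 = 10 (8-bit unsigned)

10


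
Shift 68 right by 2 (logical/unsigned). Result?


0b1000100 >> 2 = 0b10001 = 17

17


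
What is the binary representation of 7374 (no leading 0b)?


7374 = 1110011001110 in binary

1110011001110


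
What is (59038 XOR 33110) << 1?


Step 1: 59038 ^ 33110 = 26568
Step 2: 26568 << 1 = 53136

53136


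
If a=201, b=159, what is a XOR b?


201 ^ 159 = 86

86


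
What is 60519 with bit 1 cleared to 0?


60519 & ~(1 << 1) = 60517

60517


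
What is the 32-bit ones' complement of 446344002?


446344002 ^ 4294967295 = 3848623293

3848623293


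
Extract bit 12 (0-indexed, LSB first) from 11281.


0b10110000010001, position 12 = 0

0


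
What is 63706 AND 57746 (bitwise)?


0b1111100011011010 & 0b1110000110010010 = 0b1110000010010010 = 57490

57490


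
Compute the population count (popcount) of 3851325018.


0b11100101100011101000111001011010 has 17 set bits

17


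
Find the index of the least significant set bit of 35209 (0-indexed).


0b1000100110001001. Lowest set bit at position 0

0


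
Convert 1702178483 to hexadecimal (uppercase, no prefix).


1702178483 = 65752EB3 hex

65752EB3


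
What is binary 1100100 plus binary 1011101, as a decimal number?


1100100 + 1011101 = 11000001 = 193

193


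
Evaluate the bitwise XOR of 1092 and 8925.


0b10001000100 ^ 0b10001011011101 = 0b10011010011001 = 9881

9881


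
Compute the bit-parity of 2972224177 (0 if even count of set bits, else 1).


0b10110001001010001000101010110001 has 13 ones => parity 1

1


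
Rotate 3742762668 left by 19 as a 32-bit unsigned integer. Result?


Rotate 0b11011111000101100000011010101100 left by 19 (32-bit) = 0b110101011001101111100010110000 = 895940784

895940784


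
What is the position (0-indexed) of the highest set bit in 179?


0b10110011. Highest set bit at position 7

7


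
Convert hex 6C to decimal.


6C hex = 108 decimal

108


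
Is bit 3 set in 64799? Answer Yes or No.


0b1111110100011111, bit 3 = 1. Yes

Yes


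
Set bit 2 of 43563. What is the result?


43563 | (1 << 2) = 43563 | 4 = 43567

43567


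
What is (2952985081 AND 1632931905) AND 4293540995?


Step 1: 2952985081 & 1632931905 = 536907841
Step 2: 536907841 & 4293540995 = 536875009

536875009


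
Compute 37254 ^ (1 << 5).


37254 ^ (1 << 5) = 37254 ^ 32 = 37286

37286


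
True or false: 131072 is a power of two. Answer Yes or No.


0b100000000000000000. Only one bit set => Yes

Yes


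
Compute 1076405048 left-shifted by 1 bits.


0b1000000001010001010001100111000 << 1 = 0b10000000010100010100011001110000 = 2152810096

2152810096


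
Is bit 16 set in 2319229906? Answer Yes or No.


0b10001010001111001010001111010010, bit 16 = 0. No

No


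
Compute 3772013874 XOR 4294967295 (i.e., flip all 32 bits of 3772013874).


3772013874 ^ 4294967295 = 522953421

522953421


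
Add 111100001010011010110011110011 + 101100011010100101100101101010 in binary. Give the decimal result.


111100001010011010110011110011 + 101100011010100101100101101010 = 1101000100101000000011001011101 = 1754531421

1754531421


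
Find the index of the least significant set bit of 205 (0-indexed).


0b11001101. Lowest set bit at position 0

0


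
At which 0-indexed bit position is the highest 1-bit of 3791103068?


0b11100001111101111010010001011100. Highest set bit at position 31

31


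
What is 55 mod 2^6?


55 & 63 = 55

55


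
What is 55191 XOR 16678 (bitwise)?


0b1101011110010111 ^ 0b100000100100110 = 0b1001011010110001 = 38577

38577


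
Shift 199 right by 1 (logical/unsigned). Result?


0b11000111 >> 1 = 0b1100011 = 99

99


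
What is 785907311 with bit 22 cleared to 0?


785907311 & ~(1 << 22) = 781713007

781713007


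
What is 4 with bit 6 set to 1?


4 | (1 << 6) = 4 | 64 = 68

68


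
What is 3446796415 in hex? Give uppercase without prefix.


3446796415 = CD71F07F hex

CD71F07F


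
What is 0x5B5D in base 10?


5B5D hex = 23389 decimal

23389


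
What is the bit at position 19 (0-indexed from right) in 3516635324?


0b11010001100110111001100010111100, position 19 = 1

1


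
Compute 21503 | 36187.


0b101001111111111 | 0b1000110101011011 = 0b1101111111111111 = 57343

57343


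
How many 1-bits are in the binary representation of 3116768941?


0b10111001110001100001111010101101 has 18 set bits

18


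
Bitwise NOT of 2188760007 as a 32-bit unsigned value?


~0b10000010011101011101001111000111 = 0b1111101100010100010110000111000 = 2106207288 (32-bit unsigned)

2106207288


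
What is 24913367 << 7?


0b1011111000010010111010111 << 7 = 0b10111110000100101110101110000000 = 3188910976

3188910976


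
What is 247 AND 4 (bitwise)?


0b11110111 & 0b100 = 0b100 = 4

4


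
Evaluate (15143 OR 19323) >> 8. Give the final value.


Step 1: 15143 | 19323 = 31615
Step 2: 31615 >> 8 = 123

123


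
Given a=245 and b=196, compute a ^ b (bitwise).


245 ^ 196 = 49

49


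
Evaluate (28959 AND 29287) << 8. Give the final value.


Step 1: 28959 & 29287 = 28679
Step 2: 28679 << 8 = 7341824

7341824


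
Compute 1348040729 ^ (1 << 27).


1348040729 ^ (1 << 27) = 1348040729 ^ 134217728 = 1482258457

1482258457


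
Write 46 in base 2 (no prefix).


46 = 101110 in binary

101110


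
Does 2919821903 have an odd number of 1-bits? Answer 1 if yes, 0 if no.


0b10101110000010001111001001001111 has 16 ones => parity 0

0


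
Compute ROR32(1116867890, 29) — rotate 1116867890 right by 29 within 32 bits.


Rotate 0b1000010100100100000110100110010 right by 29 (32-bit) = 0b10100100100000110100110010010 = 345008530

345008530


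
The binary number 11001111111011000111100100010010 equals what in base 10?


11001111111011000111100100010010 in decimal = 3488381202

3488381202


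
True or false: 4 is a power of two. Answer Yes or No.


0b100. Only one bit set => Yes

Yes


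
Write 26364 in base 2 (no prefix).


26364 = 110011011111100 in binary

110011011111100


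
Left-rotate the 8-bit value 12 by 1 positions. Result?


Rotate 0b1100 left by 1 (8-bit) = 0b11000 = 24

24


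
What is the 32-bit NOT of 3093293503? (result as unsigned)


~0b10111000010111111110100110111111 = 0b1000111101000000001011001000000 = 1201673792 (32-bit unsigned)

1201673792


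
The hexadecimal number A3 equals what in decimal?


A3 hex = 163 decimal

163


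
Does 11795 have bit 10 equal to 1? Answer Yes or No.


0b10111000010011, bit 10 = 1. Yes

Yes


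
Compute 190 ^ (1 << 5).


190 ^ (1 << 5) = 190 ^ 32 = 158

158


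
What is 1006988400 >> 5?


0b111100000001010110110001110000 >> 5 = 0b1111000000010101101100011 = 31468387

31468387


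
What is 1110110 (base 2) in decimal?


1110110 in decimal = 118

118


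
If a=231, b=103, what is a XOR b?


231 ^ 103 = 128

128


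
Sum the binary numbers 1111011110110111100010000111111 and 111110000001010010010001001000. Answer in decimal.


1111011110110111100010000111111 + 111110000001010010010001001000 = 10111001111000001110100010000111 = 3118524551

3118524551


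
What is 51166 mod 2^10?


51166 & 1023 = 990

990


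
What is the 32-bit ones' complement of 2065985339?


2065985339 ^ 4294967295 = 2228981956

2228981956


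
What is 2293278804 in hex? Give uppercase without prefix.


2293278804 = 88B0A854 hex

88B0A854


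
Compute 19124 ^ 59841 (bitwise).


0b100101010110100 ^ 0b1110100111000001 = 0b1010001101110101 = 41845

41845


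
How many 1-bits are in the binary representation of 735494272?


0b101011110101101100000010000000 has 12 set bits

12


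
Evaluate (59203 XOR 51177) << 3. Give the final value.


Step 1: 59203 ^ 51177 = 8362
Step 2: 8362 << 3 = 66896

66896


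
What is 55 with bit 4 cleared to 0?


55 & ~(1 << 4) = 39

39


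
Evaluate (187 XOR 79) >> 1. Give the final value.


Step 1: 187 ^ 79 = 244
Step 2: 244 >> 1 = 122

122


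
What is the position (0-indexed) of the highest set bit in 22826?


0b101100100101010. Highest set bit at position 14

14


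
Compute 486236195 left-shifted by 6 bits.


0b11100111110110110000000100011 << 6 = 0b11100111110110110000000100011000000 = 31119116480

31119116480


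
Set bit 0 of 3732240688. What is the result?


3732240688 | (1 << 0) = 3732240688 | 1 = 3732240689

3732240689


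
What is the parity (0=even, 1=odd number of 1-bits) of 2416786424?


0b10010000000011010011101111111000 has 15 ones => parity 1

1


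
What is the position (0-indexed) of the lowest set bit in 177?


0b10110001. Lowest set bit at position 0

0


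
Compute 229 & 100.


0b11100101 & 0b1100100 = 0b1100100 = 100

100


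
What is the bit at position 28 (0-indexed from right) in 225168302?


0b1101011010111100101110101110, position 28 = 0

0


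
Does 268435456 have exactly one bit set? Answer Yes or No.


0b10000000000000000000000000000. Only one bit set => Yes

Yes


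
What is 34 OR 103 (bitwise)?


0b100010 | 0b1100111 = 0b1100111 = 103

103


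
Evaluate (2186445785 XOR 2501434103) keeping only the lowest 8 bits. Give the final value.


Step 1: 2186445785 ^ 2501434103 = 390748462
Step 2: 390748462 & 255 = 46

46
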